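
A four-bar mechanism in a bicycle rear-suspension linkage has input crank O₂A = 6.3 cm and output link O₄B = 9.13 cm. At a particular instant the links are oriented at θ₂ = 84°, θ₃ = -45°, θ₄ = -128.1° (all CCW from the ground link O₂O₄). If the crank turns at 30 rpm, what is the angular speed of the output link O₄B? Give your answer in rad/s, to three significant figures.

ω₂ = 3.142 rad/s (from 30 rpm).
Differentiating the loop-closure r₂e^{iθ₂}+r₃e^{iθ₃}=r₁+r₄e^{iθ₄} gives r₂ω₂e^{iθ₂}+r₃ω₃e^{iθ₃}=r₄ω₄e^{iθ₄}.
Eliminating the other unknown: ω₄ = r₂ω₂ sin(θ₂−θ₃) / [r₄ sin(θ₄−θ₃)].
Numerator sine = +0.77715; denominator sine = -0.99276.
Result = 0.063·3.142·(+0.77715) / (0.0913·(-0.99276)) = -1.697 rad/s; magnitude 1.697 rad/s.

1.70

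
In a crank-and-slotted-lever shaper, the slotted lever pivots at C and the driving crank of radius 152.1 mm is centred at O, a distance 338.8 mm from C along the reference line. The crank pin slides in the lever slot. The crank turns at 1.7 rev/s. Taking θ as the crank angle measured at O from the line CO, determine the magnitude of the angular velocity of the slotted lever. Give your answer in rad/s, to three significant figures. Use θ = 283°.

ω = 10.68 rad/s (from 1.7 rev/s).
Crank pin A relative to C: A = (d + r cosθ, r sinθ); lever angle φ = atan2(r sinθ, d + r cosθ).
Differentiating tanφ: φ̇ = rω(d cosθ + r)/(d² + r² + 2dr cosθ).
d² + r² + 2dr cosθ = |CA|² = 0.161104 m²;  d cosθ + r = +0.22831 m.
|ω_lever| = |0.1521·10.68·+0.22831| / 0.161104 = 2.3024 rad/s.

2.30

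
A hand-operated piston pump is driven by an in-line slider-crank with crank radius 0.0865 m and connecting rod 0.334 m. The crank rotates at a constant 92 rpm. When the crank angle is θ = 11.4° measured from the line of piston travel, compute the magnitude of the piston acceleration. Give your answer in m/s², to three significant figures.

9.79

ω = 2π·92/60 = 9.634 rad/s
x(θ) = r cosθ + √(L² − r² sin²θ); with ω constant, a = ω²·d²x/dθ².
d²x/dθ² = −r cosθ − r²(cos2θ)/√u − r⁴ sin²2θ/(4u^{3/2}),  u = L² − r² sin²θ = 0.111264 m².
Substituting r = 0.0865 m, L = 0.334 m, θ = 11.4°: d²x/dθ² = -0.10553 m.
a = ω²·d²x/dθ² = (9.634)²·(-0.10553) = -9.795 m/s²;  |a| = 9.795 m/s².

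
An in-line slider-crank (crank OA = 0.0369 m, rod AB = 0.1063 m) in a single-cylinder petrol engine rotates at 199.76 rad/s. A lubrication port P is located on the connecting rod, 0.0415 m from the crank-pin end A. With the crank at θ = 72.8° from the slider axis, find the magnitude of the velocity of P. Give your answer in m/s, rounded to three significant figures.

7.46

ω = 199.8 rad/s.  Crank-pin speed |V_A| = rω = 7.3711 m/s, perpendicular to OA.
Rod angle: sinφ = −(r/L) sinθ ⇒ φ = -19.366°; ω_rod = −rω cosθ/√(L²−r²sin²θ) = -21.735 rad/s.
V_P = V_A + ω_rod × AP, with AP = 0.0415 m along the rod.
Components: V_Px = −rω sinθ − a·ω_rod·sinφ = -7.3406 m/s;  V_Py = rω cosθ + a·ω_rod·cosφ = +1.3287 m/s.
|V_P| = √(V_Px² + V_Py²) = 7.4599 m/s.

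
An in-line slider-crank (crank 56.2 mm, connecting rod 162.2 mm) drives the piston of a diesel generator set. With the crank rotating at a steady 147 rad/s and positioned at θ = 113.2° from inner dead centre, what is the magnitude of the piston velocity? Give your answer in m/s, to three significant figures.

6.50

ω = 147 rad/s
For an in-line slider-crank, x = r cosθ + √(L² − r² sin²θ), so v = −rω sinθ·[1 + r cosθ/√(L² − r² sin²θ)].
With r = 0.0562 m, L = 0.1622 m, θ = 113.2°: √(L² − r² sin²θ) = 0.15375 m.
v = −0.0562·147·0.91914·[1 + 0.0562·-0.39394/0.15375] = -6.5 m/s.
|v| = 6.5 m/s.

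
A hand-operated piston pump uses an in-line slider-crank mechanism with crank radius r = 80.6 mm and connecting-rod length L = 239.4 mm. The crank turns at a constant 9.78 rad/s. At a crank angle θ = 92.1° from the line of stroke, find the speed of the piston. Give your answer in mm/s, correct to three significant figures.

777

ω = 9.78 rad/s
For an in-line slider-crank, x = r cosθ + √(L² − r² sin²θ), so v = −rω sinθ·[1 + r cosθ/√(L² − r² sin²θ)].
With r = 0.0806 m, L = 0.2394 m, θ = 92.1°: √(L² − r² sin²θ) = 0.22544 m.
v = −0.0806·9.78·0.99933·[1 + 0.0806·-0.03664/0.22544] = -0.77742 m/s.
|v| = 0.77742 m/s = 777.42 mm/s.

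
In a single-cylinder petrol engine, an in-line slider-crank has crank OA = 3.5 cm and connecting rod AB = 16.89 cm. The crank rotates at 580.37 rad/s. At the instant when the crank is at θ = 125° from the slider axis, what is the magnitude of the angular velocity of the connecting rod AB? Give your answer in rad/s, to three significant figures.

70.0

ω = 580.4 rad/s
The rod makes angle φ with the slider axis where L sinφ = r sinθ; differentiating, L cosφ·φ̇ = r ω cosθ.
L cosφ = √(L² − r² sin²θ) = 0.16645 m.
|ω_rod| = r ω |cosθ| / √(L² − r² sin²θ) = 0.035·580.4·0.57358/0.16645 = 69.998 rad/s.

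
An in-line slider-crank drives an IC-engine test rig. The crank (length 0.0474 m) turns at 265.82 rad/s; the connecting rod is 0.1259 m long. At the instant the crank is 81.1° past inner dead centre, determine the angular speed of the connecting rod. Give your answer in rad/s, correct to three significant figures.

ω = 265.8 rad/s
The rod makes angle φ with the slider axis where L sinφ = r sinθ; differentiating, L cosφ·φ̇ = r ω cosθ.
L cosφ = √(L² − r² sin²θ) = 0.11687 m.
|ω_rod| = r ω |cosθ| / √(L² − r² sin²θ) = 0.0474·265.8·0.15471/0.11687 = 16.68 rad/s.

16.7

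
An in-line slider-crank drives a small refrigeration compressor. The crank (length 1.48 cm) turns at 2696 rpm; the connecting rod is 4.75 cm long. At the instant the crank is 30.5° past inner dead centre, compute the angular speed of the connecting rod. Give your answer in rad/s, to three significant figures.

76.8

ω = 282.3 rad/s (converted from 2696 rpm).
The rod makes angle φ with the slider axis where L sinφ = r sinθ; differentiating, L cosφ·φ̇ = r ω cosθ.
L cosφ = √(L² − r² sin²θ) = 0.046902 m.
|ω_rod| = r ω |cosθ| / √(L² − r² sin²θ) = 0.0148·282.3·0.86163/0.046902 = 76.76 rad/s.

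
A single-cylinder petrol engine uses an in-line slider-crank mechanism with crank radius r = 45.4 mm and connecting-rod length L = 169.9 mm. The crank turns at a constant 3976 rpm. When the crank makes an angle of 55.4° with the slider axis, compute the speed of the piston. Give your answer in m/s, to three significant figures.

18.0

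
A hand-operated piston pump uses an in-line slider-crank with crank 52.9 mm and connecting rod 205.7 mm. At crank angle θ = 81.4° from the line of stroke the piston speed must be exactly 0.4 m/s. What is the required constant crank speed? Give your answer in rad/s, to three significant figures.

7.35

For an in-line slider-crank, |v_piston| = rω|sinθ|·[1 + r cosθ/√(L² − r² sin²θ)].
With r = 0.0529 m, L = 0.2057 m, θ = 81.4°: the bracketed kinematic factor |dx/dθ| = 0.054385 m.
ω = v/|dx/dθ| = 0.4/0.054385 = 7.355 rad/s.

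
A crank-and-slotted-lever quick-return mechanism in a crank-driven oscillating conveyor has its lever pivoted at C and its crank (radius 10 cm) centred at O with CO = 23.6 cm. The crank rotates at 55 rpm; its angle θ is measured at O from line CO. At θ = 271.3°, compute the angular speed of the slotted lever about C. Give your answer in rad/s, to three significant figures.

ω = 5.76 rad/s (from 55 rpm).
Crank pin A relative to C: A = (d + r cosθ, r sinθ); lever angle φ = atan2(r sinθ, d + r cosθ).
Differentiating tanφ: φ̇ = rω(d cosθ + r)/(d² + r² + 2dr cosθ).
d² + r² + 2dr cosθ = |CA|² = 0.0667668 m²;  d cosθ + r = +0.10535 m.
|ω_lever| = |0.1·5.76·+0.10535| / 0.0667668 = 0.90883 rad/s.

0.909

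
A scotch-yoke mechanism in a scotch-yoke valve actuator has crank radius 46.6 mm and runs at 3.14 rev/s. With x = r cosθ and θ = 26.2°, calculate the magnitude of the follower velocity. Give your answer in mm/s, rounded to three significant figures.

406

ω = 19.73 rad/s (from 3.14 rev/s).
x = r cosθ ⇒ ẋ = −rω sinθ.
|v| = rω|sinθ| = 0.0466·19.73·|sin 26.2°| = 0.40591 m/s = 405.91 mm/s.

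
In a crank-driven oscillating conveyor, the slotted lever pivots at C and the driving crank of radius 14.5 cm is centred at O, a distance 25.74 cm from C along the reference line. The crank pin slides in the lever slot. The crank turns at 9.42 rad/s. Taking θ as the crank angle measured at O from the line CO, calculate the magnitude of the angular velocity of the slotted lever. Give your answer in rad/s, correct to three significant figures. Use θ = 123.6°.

ω = 9.42 rad/s
Crank pin A relative to C: A = (d + r cosθ, r sinθ); lever angle φ = atan2(r sinθ, d + r cosθ).
Differentiating tanφ: φ̇ = rω(d cosθ + r)/(d² + r² + 2dr cosθ).
d² + r² + 2dr cosθ = |CA|² = 0.0459713 m²;  d cosθ + r = +0.002557 m.
|ω_lever| = |0.145·9.42·+0.002557| / 0.0459713 = 0.075974 rad/s.

0.0760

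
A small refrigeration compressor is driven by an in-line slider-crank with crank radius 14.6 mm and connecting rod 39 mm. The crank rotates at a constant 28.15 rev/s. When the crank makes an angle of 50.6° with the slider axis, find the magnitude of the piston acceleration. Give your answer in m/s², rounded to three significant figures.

ω = 2π·28.1 = 176.9 rad/s
x(θ) = r cosθ + √(L² − r² sin²θ); with ω constant, a = ω²·d²x/dθ².
d²x/dθ² = −r cosθ − r²(cos2θ)/√u − r⁴ sin²2θ/(4u^{3/2}),  u = L² − r² sin²θ = 0.00139372 m².
Substituting r = 0.0146 m, L = 0.039 m, θ = 50.6°: d²x/dθ² = -0.0083681 m.
a = ω²·d²x/dθ² = (176.9)²·(-0.0083681) = -261.78 m/s²;  |a| = 261.78 m/s².

262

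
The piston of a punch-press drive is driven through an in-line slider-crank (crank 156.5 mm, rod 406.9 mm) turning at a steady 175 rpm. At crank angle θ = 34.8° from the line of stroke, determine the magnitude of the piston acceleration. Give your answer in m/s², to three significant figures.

ω = 2π·175/60 = 18.33 rad/s
x(θ) = r cosθ + √(L² − r² sin²θ); with ω constant, a = ω²·d²x/dθ².
d²x/dθ² = −r cosθ − r²(cos2θ)/√u − r⁴ sin²2θ/(4u^{3/2}),  u = L² − r² sin²θ = 0.15759 m².
Substituting r = 0.1565 m, L = 0.4069 m, θ = 34.8°: d²x/dθ² = -0.15212 m.
a = ω²·d²x/dθ² = (18.33)²·(-0.15212) = -51.089 m/s²;  |a| = 51.089 m/s².

51.1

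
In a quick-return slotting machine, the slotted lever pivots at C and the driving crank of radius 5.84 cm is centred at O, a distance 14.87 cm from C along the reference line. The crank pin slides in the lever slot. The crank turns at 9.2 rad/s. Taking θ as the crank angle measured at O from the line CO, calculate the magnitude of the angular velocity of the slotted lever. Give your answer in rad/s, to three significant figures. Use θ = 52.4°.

2.22

ω = 9.2 rad/s
Crank pin A relative to C: A = (d + r cosθ, r sinθ); lever angle φ = atan2(r sinθ, d + r cosθ).
Differentiating tanφ: φ̇ = rω(d cosθ + r)/(d² + r² + 2dr cosθ).
d² + r² + 2dr cosθ = |CA|² = 0.0361193 m²;  d cosθ + r = +0.14913 m.
|ω_lever| = |0.0584·9.2·+0.14913| / 0.0361193 = 2.2183 rad/s.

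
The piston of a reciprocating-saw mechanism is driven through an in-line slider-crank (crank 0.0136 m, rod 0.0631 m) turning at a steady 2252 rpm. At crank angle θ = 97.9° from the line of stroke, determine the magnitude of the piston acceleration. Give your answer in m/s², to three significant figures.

264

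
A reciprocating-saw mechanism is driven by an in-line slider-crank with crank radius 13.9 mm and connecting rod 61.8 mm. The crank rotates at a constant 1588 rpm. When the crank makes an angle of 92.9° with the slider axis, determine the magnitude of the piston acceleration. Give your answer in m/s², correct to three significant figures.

108

ω = 2π·1588/60 = 166.3 rad/s
x(θ) = r cosθ + √(L² − r² sin²θ); with ω constant, a = ω²·d²x/dθ².
d²x/dθ² = −r cosθ − r²(cos2θ)/√u − r⁴ sin²2θ/(4u^{3/2}),  u = L² − r² sin²θ = 0.00362652 m².
Substituting r = 0.0139 m, L = 0.0618 m, θ = 92.9°: d²x/dθ² = +0.0038947 m.
a = ω²·d²x/dθ² = (166.3)²·(+0.0038947) = +107.71 m/s²;  |a| = 107.71 m/s².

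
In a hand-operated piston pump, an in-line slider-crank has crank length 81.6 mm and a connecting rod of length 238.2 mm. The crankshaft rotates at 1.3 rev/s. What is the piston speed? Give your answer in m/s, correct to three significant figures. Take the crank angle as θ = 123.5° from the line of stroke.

0.446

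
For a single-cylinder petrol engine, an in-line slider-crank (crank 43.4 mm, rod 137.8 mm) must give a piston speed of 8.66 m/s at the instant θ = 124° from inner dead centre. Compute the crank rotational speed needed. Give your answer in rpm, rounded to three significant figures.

For an in-line slider-crank, |v_piston| = rω|sinθ|·[1 + r cosθ/√(L² − r² sin²θ)].
With r = 0.0434 m, L = 0.1378 m, θ = 124°: the bracketed kinematic factor |dx/dθ| = 0.029416 m.
ω = v/|dx/dθ| = 8.66/0.029416 = 294.4 rad/s.
N = 60ω/(2π) = 2811.3 rpm.

2810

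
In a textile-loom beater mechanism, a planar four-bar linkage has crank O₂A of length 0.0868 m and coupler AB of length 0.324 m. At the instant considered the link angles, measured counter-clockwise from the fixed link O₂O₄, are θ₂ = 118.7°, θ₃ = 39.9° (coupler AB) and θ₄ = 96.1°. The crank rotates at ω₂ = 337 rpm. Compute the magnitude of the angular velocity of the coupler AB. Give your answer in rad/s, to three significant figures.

ω₂ = 35.29 rad/s (from 337 rpm).
Differentiating the loop-closure r₂e^{iθ₂}+r₃e^{iθ₃}=r₁+r₄e^{iθ₄} gives r₂ω₂e^{iθ₂}+r₃ω₃e^{iθ₃}=r₄ω₄e^{iθ₄}.
Eliminating the other unknown: ω₃ = r₂ω₂ sin(θ₄−θ₂) / [r₃ sin(θ₃−θ₄)].
Numerator sine = -0.38430; denominator sine = -0.83098.
Result = 0.0868·35.29·(-0.38430) / (0.324·(-0.83098)) = +4.3723 rad/s; magnitude 4.3723 rad/s.

4.37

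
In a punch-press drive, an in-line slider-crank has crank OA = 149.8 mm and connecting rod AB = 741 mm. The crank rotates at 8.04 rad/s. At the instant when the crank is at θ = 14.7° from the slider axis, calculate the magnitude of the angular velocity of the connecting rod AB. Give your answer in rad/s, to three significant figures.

ω = 8.04 rad/s
The rod makes angle φ with the slider axis where L sinφ = r sinθ; differentiating, L cosφ·φ̇ = r ω cosθ.
L cosφ = √(L² − r² sin²θ) = 0.74002 m.
|ω_rod| = r ω |cosθ| / √(L² − r² sin²θ) = 0.1498·8.04·0.96727/0.74002 = 1.5742 rad/s.

1.57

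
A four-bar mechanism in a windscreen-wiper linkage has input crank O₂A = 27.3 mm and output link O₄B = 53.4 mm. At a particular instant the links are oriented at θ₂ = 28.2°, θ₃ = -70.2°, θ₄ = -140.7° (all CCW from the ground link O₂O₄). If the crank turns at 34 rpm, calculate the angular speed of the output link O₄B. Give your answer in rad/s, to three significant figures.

1.91

ω₂ = 3.56 rad/s (from 34 rpm).
Differentiating the loop-closure r₂e^{iθ₂}+r₃e^{iθ₃}=r₁+r₄e^{iθ₄} gives r₂ω₂e^{iθ₂}+r₃ω₃e^{iθ₃}=r₄ω₄e^{iθ₄}.
Eliminating the other unknown: ω₄ = r₂ω₂ sin(θ₂−θ₃) / [r₄ sin(θ₄−θ₃)].
Numerator sine = +0.98927; denominator sine = -0.94264.
Result = 0.0273·3.56·(+0.98927) / (0.0534·(-0.94264)) = -1.9103 rad/s; magnitude 1.9103 rad/s.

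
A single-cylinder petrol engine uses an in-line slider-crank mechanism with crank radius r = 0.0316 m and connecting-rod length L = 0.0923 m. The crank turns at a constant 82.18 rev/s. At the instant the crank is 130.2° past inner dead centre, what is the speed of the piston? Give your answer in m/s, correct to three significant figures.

9.61

ω = 2π·82.2 = 516.4 rad/s
For an in-line slider-crank, x = r cosθ + √(L² − r² sin²θ), so v = −rω sinθ·[1 + r cosθ/√(L² − r² sin²θ)].
With r = 0.0316 m, L = 0.0923 m, θ = 130.2°: √(L² − r² sin²θ) = 0.089088 m.
v = −0.0316·516.4·0.76380·[1 + 0.0316·-0.64546/0.089088] = -9.6094 m/s.
|v| = 9.6094 m/s.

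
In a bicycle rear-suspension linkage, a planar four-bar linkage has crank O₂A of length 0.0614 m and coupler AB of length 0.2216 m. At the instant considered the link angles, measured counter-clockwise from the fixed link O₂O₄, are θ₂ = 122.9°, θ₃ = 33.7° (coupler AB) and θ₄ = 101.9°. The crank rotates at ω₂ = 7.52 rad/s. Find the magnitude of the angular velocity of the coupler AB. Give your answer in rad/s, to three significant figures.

0.804

ω₂ = 7.52 rad/s
Differentiating the loop-closure r₂e^{iθ₂}+r₃e^{iθ₃}=r₁+r₄e^{iθ₄} gives r₂ω₂e^{iθ₂}+r₃ω₃e^{iθ₃}=r₄ω₄e^{iθ₄}.
Eliminating the other unknown: ω₃ = r₂ω₂ sin(θ₄−θ₂) / [r₃ sin(θ₃−θ₄)].
Numerator sine = -0.35837; denominator sine = -0.92849.
Result = 0.0614·7.52·(-0.35837) / (0.2216·(-0.92849)) = +0.80421 rad/s; magnitude 0.80421 rad/s.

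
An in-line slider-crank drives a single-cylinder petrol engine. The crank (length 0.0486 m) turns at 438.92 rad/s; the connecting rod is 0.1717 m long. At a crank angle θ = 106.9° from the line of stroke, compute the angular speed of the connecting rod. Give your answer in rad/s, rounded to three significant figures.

ω = 438.9 rad/s
The rod makes angle φ with the slider axis where L sinφ = r sinθ; differentiating, L cosφ·φ̇ = r ω cosθ.
L cosφ = √(L² − r² sin²θ) = 0.16528 m.
|ω_rod| = r ω |cosθ| / √(L² − r² sin²θ) = 0.0486·438.9·0.29070/0.16528 = 37.518 rad/s.

37.5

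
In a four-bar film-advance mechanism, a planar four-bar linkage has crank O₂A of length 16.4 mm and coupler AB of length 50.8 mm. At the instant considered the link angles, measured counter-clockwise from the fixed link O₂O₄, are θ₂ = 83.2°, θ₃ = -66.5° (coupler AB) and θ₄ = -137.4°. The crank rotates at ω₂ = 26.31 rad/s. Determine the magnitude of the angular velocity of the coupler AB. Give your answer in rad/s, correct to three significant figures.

ω₂ = 26.31 rad/s
Differentiating the loop-closure r₂e^{iθ₂}+r₃e^{iθ₃}=r₁+r₄e^{iθ₄} gives r₂ω₂e^{iθ₂}+r₃ω₃e^{iθ₃}=r₄ω₄e^{iθ₄}.
Eliminating the other unknown: ω₃ = r₂ω₂ sin(θ₄−θ₂) / [r₃ sin(θ₃−θ₄)].
Numerator sine = +0.65077; denominator sine = +0.94495.
Result = 0.0164·26.31·(+0.65077) / (0.0508·(+0.94495)) = +5.8496 rad/s; magnitude 5.8496 rad/s.

5.85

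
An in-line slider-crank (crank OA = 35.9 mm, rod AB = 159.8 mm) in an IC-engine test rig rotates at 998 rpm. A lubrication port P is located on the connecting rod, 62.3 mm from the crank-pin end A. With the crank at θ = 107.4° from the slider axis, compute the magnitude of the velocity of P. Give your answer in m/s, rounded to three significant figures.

ω = 104.5 rad/s.  Crank-pin speed |V_A| = rω = 3.7519 m/s, perpendicular to OA.
Rod angle: sinφ = −(r/L) sinθ ⇒ φ = -12.379°; ω_rod = −rω cosθ/√(L²−r²sin²θ) = +7.1883 rad/s.
V_P = V_A + ω_rod × AP, with AP = 0.0623 m along the rod.
Components: V_Px = −rω sinθ − a·ω_rod·sinφ = -3.4842 m/s;  V_Py = rω cosθ + a·ω_rod·cosφ = -0.68456 m/s.
|V_P| = √(V_Px² + V_Py²) = 3.5508 m/s.

3.55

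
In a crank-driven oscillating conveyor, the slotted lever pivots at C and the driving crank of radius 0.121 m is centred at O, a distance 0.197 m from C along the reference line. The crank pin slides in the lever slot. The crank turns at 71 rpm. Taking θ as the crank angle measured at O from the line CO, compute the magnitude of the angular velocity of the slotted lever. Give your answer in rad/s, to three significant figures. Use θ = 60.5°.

2.55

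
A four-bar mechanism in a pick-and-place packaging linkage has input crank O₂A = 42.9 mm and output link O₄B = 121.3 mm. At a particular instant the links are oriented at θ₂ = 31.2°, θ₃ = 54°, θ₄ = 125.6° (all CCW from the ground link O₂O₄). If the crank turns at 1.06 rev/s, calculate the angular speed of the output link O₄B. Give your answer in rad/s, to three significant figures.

ω₂ = 6.66 rad/s (from 1.06 rev/s).
Differentiating the loop-closure r₂e^{iθ₂}+r₃e^{iθ₃}=r₁+r₄e^{iθ₄} gives r₂ω₂e^{iθ₂}+r₃ω₃e^{iθ₃}=r₄ω₄e^{iθ₄}.
Eliminating the other unknown: ω₄ = r₂ω₂ sin(θ₂−θ₃) / [r₄ sin(θ₄−θ₃)].
Numerator sine = -0.38752; denominator sine = +0.94888.
Result = 0.0429·6.66·(-0.38752) / (0.1213·(+0.94888)) = -0.96197 rad/s; magnitude 0.96197 rad/s.

0.962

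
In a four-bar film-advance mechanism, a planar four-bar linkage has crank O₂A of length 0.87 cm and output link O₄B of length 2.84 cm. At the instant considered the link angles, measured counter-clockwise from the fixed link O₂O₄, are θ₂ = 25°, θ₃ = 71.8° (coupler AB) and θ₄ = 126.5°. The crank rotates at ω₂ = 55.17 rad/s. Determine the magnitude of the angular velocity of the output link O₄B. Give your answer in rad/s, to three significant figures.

15.1

ω₂ = 55.17 rad/s
Differentiating the loop-closure r₂e^{iθ₂}+r₃e^{iθ₃}=r₁+r₄e^{iθ₄} gives r₂ω₂e^{iθ₂}+r₃ω₃e^{iθ₃}=r₄ω₄e^{iθ₄}.
Eliminating the other unknown: ω₄ = r₂ω₂ sin(θ₂−θ₃) / [r₄ sin(θ₄−θ₃)].
Numerator sine = -0.72897; denominator sine = +0.81614.
Result = 0.0087·55.17·(-0.72897) / (0.0284·(+0.81614)) = -15.096 rad/s; magnitude 15.096 rad/s.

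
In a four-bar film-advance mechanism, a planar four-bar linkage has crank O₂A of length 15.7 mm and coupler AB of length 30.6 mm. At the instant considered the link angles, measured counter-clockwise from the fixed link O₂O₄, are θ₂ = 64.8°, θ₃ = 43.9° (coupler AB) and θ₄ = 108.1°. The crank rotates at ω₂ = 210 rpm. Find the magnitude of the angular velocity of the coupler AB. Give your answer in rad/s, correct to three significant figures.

ω₂ = 21.99 rad/s (from 210 rpm).
Differentiating the loop-closure r₂e^{iθ₂}+r₃e^{iθ₃}=r₁+r₄e^{iθ₄} gives r₂ω₂e^{iθ₂}+r₃ω₃e^{iθ₃}=r₄ω₄e^{iθ₄}.
Eliminating the other unknown: ω₃ = r₂ω₂ sin(θ₄−θ₂) / [r₃ sin(θ₃−θ₄)].
Numerator sine = +0.68582; denominator sine = -0.90032.
Result = 0.0157·21.99·(+0.68582) / (0.0306·(-0.90032)) = -8.5949 rad/s; magnitude 8.5949 rad/s.

8.59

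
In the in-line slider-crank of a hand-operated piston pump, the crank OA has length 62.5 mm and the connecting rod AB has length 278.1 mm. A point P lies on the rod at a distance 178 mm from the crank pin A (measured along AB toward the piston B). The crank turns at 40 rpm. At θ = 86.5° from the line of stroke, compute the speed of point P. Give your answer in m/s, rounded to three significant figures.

ω = 4.189 rad/s.  Crank-pin speed |V_A| = rω = 0.2618 m/s, perpendicular to OA.
Rod angle: sinφ = −(r/L) sinθ ⇒ φ = -12.963°; ω_rod = −rω cosθ/√(L²−r²sin²θ) = -0.058973 rad/s.
V_P = V_A + ω_rod × AP, with AP = 0.178 m along the rod.
Components: V_Px = −rω sinθ − a·ω_rod·sinφ = -0.26367 m/s;  V_Py = rω cosθ + a·ω_rod·cosφ = +0.0057528 m/s.
|V_P| = √(V_Px² + V_Py²) = 0.26373 m/s.

0.264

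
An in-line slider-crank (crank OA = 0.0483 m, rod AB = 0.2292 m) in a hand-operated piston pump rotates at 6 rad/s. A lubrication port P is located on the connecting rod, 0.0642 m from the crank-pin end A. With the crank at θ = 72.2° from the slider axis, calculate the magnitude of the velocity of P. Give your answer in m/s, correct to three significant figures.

0.288

ω = 6 rad/s.  Crank-pin speed |V_A| = rω = 0.2898 m/s, perpendicular to OA.
Rod angle: sinφ = −(r/L) sinθ ⇒ φ = -11.575°; ω_rod = −rω cosθ/√(L²−r²sin²θ) = -0.39454 rad/s.
V_P = V_A + ω_rod × AP, with AP = 0.0642 m along the rod.
Components: V_Px = −rω sinθ − a·ω_rod·sinφ = -0.28101 m/s;  V_Py = rω cosθ + a·ω_rod·cosφ = +0.063776 m/s.
|V_P| = √(V_Px² + V_Py²) = 0.28816 m/s.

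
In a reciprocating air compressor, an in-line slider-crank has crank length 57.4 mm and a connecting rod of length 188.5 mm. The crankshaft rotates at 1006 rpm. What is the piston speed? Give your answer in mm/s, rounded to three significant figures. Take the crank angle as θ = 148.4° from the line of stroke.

ω = 2π·1006/60 = 105.3 rad/s
For an in-line slider-crank, x = r cosθ + √(L² − r² sin²θ), so v = −rω sinθ·[1 + r cosθ/√(L² − r² sin²θ)].
With r = 0.0574 m, L = 0.1885 m, θ = 148.4°: √(L² − r² sin²θ) = 0.18609 m.
v = −0.0574·105.3·0.52399·[1 + 0.0574·-0.85173/0.18609] = -2.3361 m/s.
|v| = 2.3361 m/s = 2336.1 mm/s.

2340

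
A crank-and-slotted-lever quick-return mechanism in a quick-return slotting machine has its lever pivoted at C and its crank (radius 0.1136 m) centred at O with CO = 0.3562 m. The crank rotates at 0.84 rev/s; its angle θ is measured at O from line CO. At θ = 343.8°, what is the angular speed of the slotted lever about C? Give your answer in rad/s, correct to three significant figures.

ω = 5.278 rad/s (from 0.84 rev/s).
Crank pin A relative to C: A = (d + r cosθ, r sinθ); lever angle φ = atan2(r sinθ, d + r cosθ).
Differentiating tanφ: φ̇ = rω(d cosθ + r)/(d² + r² + 2dr cosθ).
d² + r² + 2dr cosθ = |CA|² = 0.217499 m²;  d cosθ + r = +0.45566 m.
|ω_lever| = |0.1136·5.278·+0.45566| / 0.217499 = 1.2561 rad/s.

1.26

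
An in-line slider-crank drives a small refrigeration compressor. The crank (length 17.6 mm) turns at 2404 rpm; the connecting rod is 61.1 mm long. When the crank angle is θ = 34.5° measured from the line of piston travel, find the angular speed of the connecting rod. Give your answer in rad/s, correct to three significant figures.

60.6

ω = 251.7 rad/s (converted from 2404 rpm).
The rod makes angle φ with the slider axis where L sinφ = r sinθ; differentiating, L cosφ·φ̇ = r ω cosθ.
L cosφ = √(L² − r² sin²θ) = 0.060281 m.
|ω_rod| = r ω |cosθ| / √(L² − r² sin²θ) = 0.0176·251.7·0.82413/0.060281 = 60.574 rad/s.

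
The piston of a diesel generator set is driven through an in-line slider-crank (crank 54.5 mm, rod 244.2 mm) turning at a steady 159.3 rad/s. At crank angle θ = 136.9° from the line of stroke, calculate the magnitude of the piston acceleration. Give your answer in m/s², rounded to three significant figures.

985

ω = 159.3 rad/s
x(θ) = r cosθ + √(L² − r² sin²θ); with ω constant, a = ω²·d²x/dθ².
d²x/dθ² = −r cosθ − r²(cos2θ)/√u − r⁴ sin²2θ/(4u^{3/2}),  u = L² − r² sin²θ = 0.0582469 m².
Substituting r = 0.0545 m, L = 0.2442 m, θ = 136.9°: d²x/dθ² = +0.038822 m.
a = ω²·d²x/dθ² = (159.3)²·(+0.038822) = +985.17 m/s²;  |a| = 985.17 m/s².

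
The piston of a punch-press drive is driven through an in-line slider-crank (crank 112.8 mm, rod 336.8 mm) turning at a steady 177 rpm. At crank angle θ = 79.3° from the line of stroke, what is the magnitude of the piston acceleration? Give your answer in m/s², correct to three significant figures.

5.54

ω = 2π·177/60 = 18.54 rad/s
x(θ) = r cosθ + √(L² − r² sin²θ); with ω constant, a = ω²·d²x/dθ².
d²x/dθ² = −r cosθ − r²(cos2θ)/√u − r⁴ sin²2θ/(4u^{3/2}),  u = L² − r² sin²θ = 0.101149 m².
Substituting r = 0.1128 m, L = 0.3368 m, θ = 79.3°: d²x/dθ² = +0.016138 m.
a = ω²·d²x/dθ² = (18.54)²·(+0.016138) = +5.5444 m/s²;  |a| = 5.5444 m/s².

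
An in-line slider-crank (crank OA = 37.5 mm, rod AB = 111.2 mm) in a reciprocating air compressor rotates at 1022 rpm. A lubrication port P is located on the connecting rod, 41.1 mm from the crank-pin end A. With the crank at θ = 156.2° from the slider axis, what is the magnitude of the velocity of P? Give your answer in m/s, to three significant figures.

ω = 107 rad/s.  Crank-pin speed |V_A| = rω = 4.0134 m/s, perpendicular to OA.
Rod angle: sinφ = −(r/L) sinθ ⇒ φ = -7.822°; ω_rod = −rω cosθ/√(L²−r²sin²θ) = +33.332 rad/s.
V_P = V_A + ω_rod × AP, with AP = 0.0411 m along the rod.
Components: V_Px = −rω sinθ − a·ω_rod·sinφ = -1.4331 m/s;  V_Py = rω cosθ + a·ω_rod·cosφ = -2.3149 m/s.
|V_P| = √(V_Px² + V_Py²) = 2.7226 m/s.

2.72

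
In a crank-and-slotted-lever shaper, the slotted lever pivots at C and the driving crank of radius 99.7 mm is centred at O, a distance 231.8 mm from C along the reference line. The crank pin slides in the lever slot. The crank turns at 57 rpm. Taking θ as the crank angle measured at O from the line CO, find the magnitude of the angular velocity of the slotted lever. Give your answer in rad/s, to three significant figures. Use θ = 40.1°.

ω = 5.969 rad/s (from 57 rpm).
Crank pin A relative to C: A = (d + r cosθ, r sinθ); lever angle φ = atan2(r sinθ, d + r cosθ).
Differentiating tanφ: φ̇ = rω(d cosθ + r)/(d² + r² + 2dr cosθ).
d² + r² + 2dr cosθ = |CA|² = 0.0990267 m²;  d cosθ + r = +0.27701 m.
|ω_lever| = |0.0997·5.969·+0.27701| / 0.0990267 = 1.6647 rad/s.

1.66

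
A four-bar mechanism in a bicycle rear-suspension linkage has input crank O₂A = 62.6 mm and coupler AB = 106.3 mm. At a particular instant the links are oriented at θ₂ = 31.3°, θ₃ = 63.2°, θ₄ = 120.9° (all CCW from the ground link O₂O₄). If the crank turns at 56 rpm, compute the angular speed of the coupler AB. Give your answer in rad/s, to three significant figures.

4.09

ω₂ = 5.864 rad/s (from 56 rpm).
Differentiating the loop-closure r₂e^{iθ₂}+r₃e^{iθ₃}=r₁+r₄e^{iθ₄} gives r₂ω₂e^{iθ₂}+r₃ω₃e^{iθ₃}=r₄ω₄e^{iθ₄}.
Eliminating the other unknown: ω₃ = r₂ω₂ sin(θ₄−θ₂) / [r₃ sin(θ₃−θ₄)].
Numerator sine = +0.99998; denominator sine = -0.84526.
Result = 0.0626·5.864·(+0.99998) / (0.1063·(-0.84526)) = -4.0856 rad/s; magnitude 4.0856 rad/s.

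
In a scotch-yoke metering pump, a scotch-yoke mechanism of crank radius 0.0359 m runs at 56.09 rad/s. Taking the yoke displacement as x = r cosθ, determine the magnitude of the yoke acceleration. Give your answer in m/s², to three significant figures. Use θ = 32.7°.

ω = 56.09 rad/s
x = r cosθ ⇒ ẍ = −rω² cosθ (ω constant).
|a| = rω²|cosθ| = 0.0359·(56.09)²·|cos 32.7°| = 95.044 m/s².

95.0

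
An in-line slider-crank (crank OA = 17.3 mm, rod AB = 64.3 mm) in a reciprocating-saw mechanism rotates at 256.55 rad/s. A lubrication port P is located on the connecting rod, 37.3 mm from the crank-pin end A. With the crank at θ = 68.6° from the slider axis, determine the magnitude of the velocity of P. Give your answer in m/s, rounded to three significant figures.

4.43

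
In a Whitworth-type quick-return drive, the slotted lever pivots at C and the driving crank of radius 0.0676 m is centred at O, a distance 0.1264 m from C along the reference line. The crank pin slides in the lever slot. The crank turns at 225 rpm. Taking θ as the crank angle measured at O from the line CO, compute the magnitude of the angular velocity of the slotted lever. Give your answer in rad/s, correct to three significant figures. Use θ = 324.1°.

7.87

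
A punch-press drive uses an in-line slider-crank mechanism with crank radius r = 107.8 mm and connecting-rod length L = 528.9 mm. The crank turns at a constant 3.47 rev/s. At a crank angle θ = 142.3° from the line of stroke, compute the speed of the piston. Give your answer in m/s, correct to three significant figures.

ω = 2π·3.47 = 21.8 rad/s
For an in-line slider-crank, x = r cosθ + √(L² − r² sin²θ), so v = −rω sinθ·[1 + r cosθ/√(L² − r² sin²θ)].
With r = 0.1078 m, L = 0.5289 m, θ = 142.3°: √(L² − r² sin²θ) = 0.52478 m.
v = −0.1078·21.8·0.61153·[1 + 0.1078·-0.79122/0.52478] = -1.2037 m/s.
|v| = 1.2037 m/s.

1.20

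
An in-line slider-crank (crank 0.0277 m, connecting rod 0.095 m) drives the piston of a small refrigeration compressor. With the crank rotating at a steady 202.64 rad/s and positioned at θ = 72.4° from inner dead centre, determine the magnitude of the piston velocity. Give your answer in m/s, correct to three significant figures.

ω = 202.6 rad/s
For an in-line slider-crank, x = r cosθ + √(L² − r² sin²θ), so v = −rω sinθ·[1 + r cosθ/√(L² − r² sin²θ)].
With r = 0.0277 m, L = 0.095 m, θ = 72.4°: √(L² − r² sin²θ) = 0.091257 m.
v = −0.0277·202.6·0.95319·[1 + 0.0277·0.30237/0.091257] = -5.8414 m/s.
|v| = 5.8414 m/s.

5.84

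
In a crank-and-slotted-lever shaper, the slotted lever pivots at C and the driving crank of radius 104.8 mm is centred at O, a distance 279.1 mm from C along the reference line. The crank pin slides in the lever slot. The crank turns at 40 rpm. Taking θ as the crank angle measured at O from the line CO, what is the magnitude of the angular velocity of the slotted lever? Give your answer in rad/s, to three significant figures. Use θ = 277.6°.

0.644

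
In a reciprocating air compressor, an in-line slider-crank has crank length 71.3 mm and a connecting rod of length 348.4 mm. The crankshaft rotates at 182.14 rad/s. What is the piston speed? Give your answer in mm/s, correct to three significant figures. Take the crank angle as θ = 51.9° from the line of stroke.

11500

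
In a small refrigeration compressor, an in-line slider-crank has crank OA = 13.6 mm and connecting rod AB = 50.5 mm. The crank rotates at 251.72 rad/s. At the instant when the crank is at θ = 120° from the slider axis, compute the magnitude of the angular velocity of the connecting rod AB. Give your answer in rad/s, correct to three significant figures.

34.9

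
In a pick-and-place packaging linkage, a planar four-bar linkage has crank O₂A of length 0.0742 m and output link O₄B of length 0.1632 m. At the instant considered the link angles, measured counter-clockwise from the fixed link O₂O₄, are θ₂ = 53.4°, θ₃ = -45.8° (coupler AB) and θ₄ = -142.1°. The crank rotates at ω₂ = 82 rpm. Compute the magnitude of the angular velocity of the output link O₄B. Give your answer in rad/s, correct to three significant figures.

3.88

ω₂ = 8.587 rad/s (from 82 rpm).
Differentiating the loop-closure r₂e^{iθ₂}+r₃e^{iθ₃}=r₁+r₄e^{iθ₄} gives r₂ω₂e^{iθ₂}+r₃ω₃e^{iθ₃}=r₄ω₄e^{iθ₄}.
Eliminating the other unknown: ω₄ = r₂ω₂ sin(θ₂−θ₃) / [r₄ sin(θ₄−θ₃)].
Numerator sine = +0.98714; denominator sine = -0.99396.
Result = 0.0742·8.587·(+0.98714) / (0.1632·(-0.99396)) = -3.8773 rad/s; magnitude 3.8773 rad/s.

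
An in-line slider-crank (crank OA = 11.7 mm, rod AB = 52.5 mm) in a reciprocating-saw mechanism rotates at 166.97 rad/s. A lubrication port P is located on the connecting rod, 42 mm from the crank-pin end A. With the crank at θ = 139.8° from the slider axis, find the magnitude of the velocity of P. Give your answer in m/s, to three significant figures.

ω = 167 rad/s.  Crank-pin speed |V_A| = rω = 1.9535 m/s, perpendicular to OA.
Rod angle: sinφ = −(r/L) sinθ ⇒ φ = -8.270°; ω_rod = −rω cosθ/√(L²−r²sin²θ) = +28.72 rad/s.
V_P = V_A + ω_rod × AP, with AP = 0.042 m along the rod.
Components: V_Px = −rω sinθ − a·ω_rod·sinφ = -1.0874 m/s;  V_Py = rω cosθ + a·ω_rod·cosφ = -0.29842 m/s.
|V_P| = √(V_Px² + V_Py²) = 1.1276 m/s.

1.13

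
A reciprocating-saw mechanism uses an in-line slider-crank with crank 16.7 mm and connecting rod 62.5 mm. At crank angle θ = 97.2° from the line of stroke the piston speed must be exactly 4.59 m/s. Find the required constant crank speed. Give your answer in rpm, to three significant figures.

For an in-line slider-crank, |v_piston| = rω|sinθ|·[1 + r cosθ/√(L² − r² sin²θ)].
With r = 0.0167 m, L = 0.0625 m, θ = 97.2°: the bracketed kinematic factor |dx/dθ| = 0.015993 m.
ω = v/|dx/dθ| = 4.59/0.015993 = 287 rad/s.
N = 60ω/(2π) = 2740.7 rpm.

2740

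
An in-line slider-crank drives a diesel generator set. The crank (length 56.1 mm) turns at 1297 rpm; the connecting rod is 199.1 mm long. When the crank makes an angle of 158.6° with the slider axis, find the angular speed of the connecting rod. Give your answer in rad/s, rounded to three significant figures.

35.8

ω = 135.8 rad/s (converted from 1297 rpm).
The rod makes angle φ with the slider axis where L sinφ = r sinθ; differentiating, L cosφ·φ̇ = r ω cosθ.
L cosφ = √(L² − r² sin²θ) = 0.19804 m.
|ω_rod| = r ω |cosθ| / √(L² − r² sin²θ) = 0.0561·135.8·0.93106/0.19804 = 35.821 rad/s.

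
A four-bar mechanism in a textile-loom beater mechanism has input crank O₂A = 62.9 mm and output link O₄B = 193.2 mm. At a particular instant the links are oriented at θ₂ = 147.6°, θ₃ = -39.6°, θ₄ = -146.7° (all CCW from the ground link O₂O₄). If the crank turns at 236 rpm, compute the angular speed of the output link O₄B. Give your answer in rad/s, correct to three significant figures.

1.06

ω₂ = 24.71 rad/s (from 236 rpm).
Differentiating the loop-closure r₂e^{iθ₂}+r₃e^{iθ₃}=r₁+r₄e^{iθ₄} gives r₂ω₂e^{iθ₂}+r₃ω₃e^{iθ₃}=r₄ω₄e^{iθ₄}.
Eliminating the other unknown: ω₄ = r₂ω₂ sin(θ₂−θ₃) / [r₄ sin(θ₄−θ₃)].
Numerator sine = -0.12533; denominator sine = -0.95579.
Result = 0.0629·24.71·(-0.12533) / (0.1932·(-0.95579)) = +1.0551 rad/s; magnitude 1.0551 rad/s.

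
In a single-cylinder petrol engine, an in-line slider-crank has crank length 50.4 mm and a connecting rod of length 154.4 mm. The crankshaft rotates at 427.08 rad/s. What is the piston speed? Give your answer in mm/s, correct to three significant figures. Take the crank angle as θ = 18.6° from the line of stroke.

9000

ω = 427.1 rad/s
For an in-line slider-crank, x = r cosθ + √(L² − r² sin²θ), so v = −rω sinθ·[1 + r cosθ/√(L² − r² sin²θ)].
With r = 0.0504 m, L = 0.1544 m, θ = 18.6°: √(L² − r² sin²θ) = 0.15356 m.
v = −0.0504·427.1·0.31896·[1 + 0.0504·0.94777/0.15356] = -9.0012 m/s.
|v| = 9.0012 m/s = 9001.2 mm/s.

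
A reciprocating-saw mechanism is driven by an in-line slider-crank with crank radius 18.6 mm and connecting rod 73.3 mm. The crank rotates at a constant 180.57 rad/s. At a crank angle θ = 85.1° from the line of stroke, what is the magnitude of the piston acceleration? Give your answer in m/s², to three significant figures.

ω = 180.6 rad/s
x(θ) = r cosθ + √(L² − r² sin²θ); with ω constant, a = ω²·d²x/dθ².
d²x/dθ² = −r cosθ − r²(cos2θ)/√u − r⁴ sin²2θ/(4u^{3/2}),  u = L² − r² sin²θ = 0.00502945 m².
Substituting r = 0.0186 m, L = 0.0733 m, θ = 85.1°: d²x/dθ² = +0.0032159 m.
a = ω²·d²x/dθ² = (180.6)²·(+0.0032159) = +104.86 m/s²;  |a| = 104.86 m/s².

105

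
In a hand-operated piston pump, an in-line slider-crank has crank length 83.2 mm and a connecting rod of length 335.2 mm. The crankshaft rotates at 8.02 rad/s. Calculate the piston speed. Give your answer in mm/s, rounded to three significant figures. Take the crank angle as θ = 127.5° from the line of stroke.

448

ω = 8.02 rad/s
For an in-line slider-crank, x = r cosθ + √(L² − r² sin²θ), so v = −rω sinθ·[1 + r cosθ/√(L² − r² sin²θ)].
With r = 0.0832 m, L = 0.3352 m, θ = 127.5°: √(L² − r² sin²θ) = 0.32864 m.
v = −0.0832·8.02·0.79335·[1 + 0.0832·-0.60876/0.32864] = -0.44779 m/s.
|v| = 0.44779 m/s = 447.79 mm/s.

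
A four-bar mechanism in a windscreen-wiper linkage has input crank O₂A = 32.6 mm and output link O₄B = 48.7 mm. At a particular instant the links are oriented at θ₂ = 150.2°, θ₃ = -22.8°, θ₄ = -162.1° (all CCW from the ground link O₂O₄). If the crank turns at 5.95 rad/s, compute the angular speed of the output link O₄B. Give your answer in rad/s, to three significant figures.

0.744

ω₂ = 5.95 rad/s
Differentiating the loop-closure r₂e^{iθ₂}+r₃e^{iθ₃}=r₁+r₄e^{iθ₄} gives r₂ω₂e^{iθ₂}+r₃ω₃e^{iθ₃}=r₄ω₄e^{iθ₄}.
Eliminating the other unknown: ω₄ = r₂ω₂ sin(θ₂−θ₃) / [r₄ sin(θ₄−θ₃)].
Numerator sine = +0.12187; denominator sine = -0.65210.
Result = 0.0326·5.95·(+0.12187) / (0.0487·(-0.65210)) = -0.74437 rad/s; magnitude 0.74437 rad/s.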